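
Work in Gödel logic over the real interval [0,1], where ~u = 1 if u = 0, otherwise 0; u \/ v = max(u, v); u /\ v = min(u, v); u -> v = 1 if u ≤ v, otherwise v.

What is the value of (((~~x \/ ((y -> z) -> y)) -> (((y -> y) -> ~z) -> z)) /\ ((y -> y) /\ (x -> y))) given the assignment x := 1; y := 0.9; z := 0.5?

~x: Gödel ¬ of 1 = 0 (operand ≠ 0)
~~x: Gödel ¬ of 0 = 1 (operand is 0)
(y -> z): 0.9 > 0.5, so result = 0.5
((y -> z) -> y): 0.5 ≤ 0.9, so result = 1
(~~x \/ ((y -> z) -> y)) = max(1, 1) = 1
(y -> y): 0.9 ≤ 0.9, so result = 1
~z: Gödel ¬ of 0.5 = 0 (operand ≠ 0)
((y -> y) -> ~z): 1 > 0, so result = 0
(((y -> y) -> ~z) -> z): 0 ≤ 0.5, so result = 1
((~~x \/ ((y -> z) -> y)) -> (((y -> y) -> ~z) -> z)): 1 ≤ 1, so result = 1
(y -> y): 0.9 ≤ 0.9, so result = 1
(x -> y): 1 > 0.9, so result = 0.9
((y -> y) /\ (x -> y)) = min(1, 0.9) = 0.9
(((~~x \/ ((y -> z) -> y)) -> (((y -> y) -> ~z) -> z)) /\ ((y -> y) /\ (x -> y))) = min(1, 0.9) = 0.9

0.90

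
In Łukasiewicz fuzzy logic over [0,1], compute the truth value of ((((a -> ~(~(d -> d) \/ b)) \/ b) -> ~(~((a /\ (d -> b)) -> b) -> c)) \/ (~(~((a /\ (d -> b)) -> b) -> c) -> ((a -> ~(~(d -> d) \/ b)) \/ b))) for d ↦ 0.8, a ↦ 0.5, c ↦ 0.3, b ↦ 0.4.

1.00

(d -> d): min(1, 1 − 0.8 + 0.8) = 1
~(d -> d): Łukasiewicz ¬ gives 1 − 1 = 0
(~(d -> d) \/ b) = max(0, 0.4) = 0.4
~(~(d -> d) \/ b): Łukasiewicz ¬ gives 1 − 0.4 = 0.6
(a -> ~(~(d -> d) \/ b)): min(1, 1 − 0.5 + 0.6) = 1
((a -> ~(~(d -> d) \/ b)) \/ b) = max(1, 0.4) = 1
(d -> b): min(1, 1 − 0.8 + 0.4) = 0.6
(a /\ (d -> b)) = min(0.5, 0.6) = 0.5
((a /\ (d -> b)) -> b): min(1, 1 − 0.5 + 0.4) = 0.9
~((a /\ (d -> b)) -> b): Łukasiewicz ¬ gives 1 − 0.9 = 0.1
(~((a /\ (d -> b)) -> b) -> c): min(1, 1 − 0.1 + 0.3) = 1
~(~((a /\ (d -> b)) -> b) -> c): Łukasiewicz ¬ gives 1 − 1 = 0
(((a -> ~(~(d -> d) \/ b)) \/ b) -> ~(~((a /\ (d -> b)) -> b) -> c)): min(1, 1 − 1 + 0) = 0
(d -> b): min(1, 1 − 0.8 + 0.4) = 0.6
(a /\ (d -> b)) = min(0.5, 0.6) = 0.5
((a /\ (d -> b)) -> b): min(1, 1 − 0.5 + 0.4) = 0.9
~((a /\ (d -> b)) -> b): Łukasiewicz ¬ gives 1 − 0.9 = 0.1
(~((a /\ (d -> b)) -> b) -> c): min(1, 1 − 0.1 + 0.3) = 1
~(~((a /\ (d -> b)) -> b) -> c): Łukasiewicz ¬ gives 1 − 1 = 0
(d -> d): min(1, 1 − 0.8 + 0.8) = 1
~(d -> d): Łukasiewicz ¬ gives 1 − 1 = 0
(~(d -> d) \/ b) = max(0, 0.4) = 0.4
~(~(d -> d) \/ b): Łukasiewicz ¬ gives 1 − 0.4 = 0.6
(a -> ~(~(d -> d) \/ b)): min(1, 1 − 0.5 + 0.6) = 1
((a -> ~(~(d -> d) \/ b)) \/ b) = max(1, 0.4) = 1
(~(~((a /\ (d -> b)) -> b) -> c) -> ((a -> ~(~(d -> d) \/ b)) \/ b)): min(1, 1 − 0 + 1) = 1
((((a -> ~(~(d -> d) \/ b)) \/ b) -> ~(~((a /\ (d -> b)) -> b) -> c)) \/ (~(~((a /\ (d -> b)) -> b) -> c) -> ((a -> ~(~(d -> d) \/ b)) \/ b))) = max(0, 1) = 1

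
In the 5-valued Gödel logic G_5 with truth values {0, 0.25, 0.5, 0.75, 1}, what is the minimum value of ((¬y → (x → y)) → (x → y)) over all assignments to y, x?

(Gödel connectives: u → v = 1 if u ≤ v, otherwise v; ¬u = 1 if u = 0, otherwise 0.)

The minimum is attained at y = 0.25, x = 0.5:
  ¬y: Gödel ¬ of 0.25 = 0 (operand ≠ 0)
  (x → y): 0.5 > 0.25, so result = 0.25
  (¬y → (x → y)): 0 ≤ 0.25, so result = 1
  (x → y): 0.5 > 0.25, so result = 0.25
  ((¬y → (x → y)) → (x → y)): 1 > 0.25, so result = 0.25
Checking all 25 assignments confirms none give a value below 0.25.

0.25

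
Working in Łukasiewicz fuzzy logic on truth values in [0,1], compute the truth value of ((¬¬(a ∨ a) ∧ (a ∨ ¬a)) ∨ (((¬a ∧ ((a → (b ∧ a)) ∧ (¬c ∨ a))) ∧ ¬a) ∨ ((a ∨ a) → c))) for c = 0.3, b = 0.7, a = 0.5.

0.80

(a ∨ a) = max(0.5, 0.5) = 0.5
¬(a ∨ a): Łukasiewicz ¬ gives 1 − 0.5 = 0.5
¬¬(a ∨ a): Łukasiewicz ¬ gives 1 − 0.5 = 0.5
¬a: Łukasiewicz ¬ gives 1 − 0.5 = 0.5
(a ∨ ¬a) = max(0.5, 0.5) = 0.5
(¬¬(a ∨ a) ∧ (a ∨ ¬a)) = min(0.5, 0.5) = 0.5
¬a: Łukasiewicz ¬ gives 1 − 0.5 = 0.5
(b ∧ a) = min(0.7, 0.5) = 0.5
(a → (b ∧ a)): min(1, 1 − 0.5 + 0.5) = 1
¬c: Łukasiewicz ¬ gives 1 − 0.3 = 0.7
(¬c ∨ a) = max(0.7, 0.5) = 0.7
((a → (b ∧ a)) ∧ (¬c ∨ a)) = min(1, 0.7) = 0.7
(¬a ∧ ((a → (b ∧ a)) ∧ (¬c ∨ a))) = min(0.5, 0.7) = 0.5
¬a: Łukasiewicz ¬ gives 1 − 0.5 = 0.5
((¬a ∧ ((a → (b ∧ a)) ∧ (¬c ∨ a))) ∧ ¬a) = min(0.5, 0.5) = 0.5
(a ∨ a) = max(0.5, 0.5) = 0.5
((a ∨ a) → c): min(1, 1 − 0.5 + 0.3) = 0.8
(((¬a ∧ ((a → (b ∧ a)) ∧ (¬c ∨ a))) ∧ ¬a) ∨ ((a ∨ a) → c)) = max(0.5, 0.8) = 0.8
((¬¬(a ∨ a) ∧ (a ∨ ¬a)) ∨ (((¬a ∧ ((a → (b ∧ a)) ∧ (¬c ∨ a))) ∧ ¬a) ∨ ((a ∨ a) → c))) = max(0.5, 0.8) = 0.8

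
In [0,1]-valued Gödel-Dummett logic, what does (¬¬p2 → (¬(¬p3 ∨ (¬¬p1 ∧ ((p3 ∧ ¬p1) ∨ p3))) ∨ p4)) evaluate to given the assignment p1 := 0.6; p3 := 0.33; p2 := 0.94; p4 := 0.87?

0.87

¬p2: Gödel ¬ of 0.94 = 0 (operand ≠ 0)
¬¬p2: Gödel ¬ of 0 = 1 (operand is 0)
¬p3: Gödel ¬ of 0.33 = 0 (operand ≠ 0)
¬p1: Gödel ¬ of 0.6 = 0 (operand ≠ 0)
¬¬p1: Gödel ¬ of 0 = 1 (operand is 0)
¬p1: Gödel ¬ of 0.6 = 0 (operand ≠ 0)
(p3 ∧ ¬p1) = min(0.33, 0) = 0
((p3 ∧ ¬p1) ∨ p3) = max(0, 0.33) = 0.33
(¬¬p1 ∧ ((p3 ∧ ¬p1) ∨ p3)) = min(1, 0.33) = 0.33
(¬p3 ∨ (¬¬p1 ∧ ((p3 ∧ ¬p1) ∨ p3))) = max(0, 0.33) = 0.33
¬(¬p3 ∨ (¬¬p1 ∧ ((p3 ∧ ¬p1) ∨ p3))): Gödel ¬ of 0.33 = 0 (operand ≠ 0)
(¬(¬p3 ∨ (¬¬p1 ∧ ((p3 ∧ ¬p1) ∨ p3))) ∨ p4) = max(0, 0.87) = 0.87
(¬¬p2 → (¬(¬p3 ∨ (¬¬p1 ∧ ((p3 ∧ ¬p1) ∨ p3))) ∨ p4)): 1 > 0.87, so result = 0.87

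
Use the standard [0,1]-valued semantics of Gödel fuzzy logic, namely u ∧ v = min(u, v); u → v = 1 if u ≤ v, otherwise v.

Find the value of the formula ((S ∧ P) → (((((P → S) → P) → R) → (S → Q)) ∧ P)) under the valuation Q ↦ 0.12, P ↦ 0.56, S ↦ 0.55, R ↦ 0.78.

0.12

(S ∧ P) = min(0.55, 0.56) = 0.55
(P → S): 0.56 > 0.55, so result = 0.55
((P → S) → P): 0.55 ≤ 0.56, so result = 1
(((P → S) → P) → R): 1 > 0.78, so result = 0.78
(S → Q): 0.55 > 0.12, so result = 0.12
((((P → S) → P) → R) → (S → Q)): 0.78 > 0.12, so result = 0.12
(((((P → S) → P) → R) → (S → Q)) ∧ P) = min(0.12, 0.56) = 0.12
((S ∧ P) → (((((P → S) → P) → R) → (S → Q)) ∧ P)): 0.55 > 0.12, so result = 0.12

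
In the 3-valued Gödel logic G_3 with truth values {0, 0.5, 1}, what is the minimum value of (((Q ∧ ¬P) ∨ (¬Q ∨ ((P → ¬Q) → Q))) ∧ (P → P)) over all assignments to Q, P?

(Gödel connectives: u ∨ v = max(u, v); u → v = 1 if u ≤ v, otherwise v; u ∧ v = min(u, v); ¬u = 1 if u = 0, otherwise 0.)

0.50

The minimum is attained at Q = 0.5, P = 0:
  ¬P: Gödel ¬ of 0 = 1 (operand is 0)
  (Q ∧ ¬P) = min(0.5, 1) = 0.5
  ¬Q: Gödel ¬ of 0.5 = 0 (operand ≠ 0)
  ¬Q: Gödel ¬ of 0.5 = 0 (operand ≠ 0)
  (P → ¬Q): 0 ≤ 0, so result = 1
  ((P → ¬Q) → Q): 1 > 0.5, so result = 0.5
  (¬Q ∨ ((P → ¬Q) → Q)) = max(0, 0.5) = 0.5
  ((Q ∧ ¬P) ∨ (¬Q ∨ ((P → ¬Q) → Q))) = max(0.5, 0.5) = 0.5
  (P → P): 0 ≤ 0, so result = 1
  (((Q ∧ ¬P) ∨ (¬Q ∨ ((P → ¬Q) → Q))) ∧ (P → P)) = min(0.5, 1) = 0.5
Checking all 9 assignments confirms none give a value below 0.50.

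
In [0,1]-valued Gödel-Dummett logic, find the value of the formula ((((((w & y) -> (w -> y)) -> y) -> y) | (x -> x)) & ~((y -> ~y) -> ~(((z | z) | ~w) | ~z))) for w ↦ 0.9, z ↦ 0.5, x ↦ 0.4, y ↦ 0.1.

(w & y) = min(0.9, 0.1) = 0.1
(w -> y): 0.9 > 0.1, so result = 0.1
((w & y) -> (w -> y)): 0.1 ≤ 0.1, so result = 1
(((w & y) -> (w -> y)) -> y): 1 > 0.1, so result = 0.1
((((w & y) -> (w -> y)) -> y) -> y): 0.1 ≤ 0.1, so result = 1
(x -> x): 0.4 ≤ 0.4, so result = 1
(((((w & y) -> (w -> y)) -> y) -> y) | (x -> x)) = max(1, 1) = 1
~y: Gödel ¬ of 0.1 = 0 (operand ≠ 0)
(y -> ~y): 0.1 > 0, so result = 0
(z | z) = max(0.5, 0.5) = 0.5
~w: Gödel ¬ of 0.9 = 0 (operand ≠ 0)
((z | z) | ~w) = max(0.5, 0) = 0.5
~z: Gödel ¬ of 0.5 = 0 (operand ≠ 0)
(((z | z) | ~w) | ~z) = max(0.5, 0) = 0.5
~(((z | z) | ~w) | ~z): Gödel ¬ of 0.5 = 0 (operand ≠ 0)
((y -> ~y) -> ~(((z | z) | ~w) | ~z)): 0 ≤ 0, so result = 1
~((y -> ~y) -> ~(((z | z) | ~w) | ~z)): Gödel ¬ of 1 = 0 (operand ≠ 0)
((((((w & y) -> (w -> y)) -> y) -> y) | (x -> x)) & ~((y -> ~y) -> ~(((z | z) | ~w) | ~z))) = min(1, 0) = 0

0.00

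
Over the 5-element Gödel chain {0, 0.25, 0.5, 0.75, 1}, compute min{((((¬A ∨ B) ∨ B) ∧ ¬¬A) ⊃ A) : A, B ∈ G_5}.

0.25

The minimum is attained at A = 0.25, B = 0.5:
  ¬A: Gödel ¬ of 0.25 = 0 (operand ≠ 0)
  (¬A ∨ B) = max(0, 0.5) = 0.5
  ((¬A ∨ B) ∨ B) = max(0.5, 0.5) = 0.5
  ¬A: Gödel ¬ of 0.25 = 0 (operand ≠ 0)
  ¬¬A: Gödel ¬ of 0 = 1 (operand is 0)
  (((¬A ∨ B) ∨ B) ∧ ¬¬A) = min(0.5, 1) = 0.5
  ((((¬A ∨ B) ∨ B) ∧ ¬¬A) ⊃ A): 0.5 > 0.25, so result = 0.25
Checking all 25 assignments confirms none give a value below 0.25.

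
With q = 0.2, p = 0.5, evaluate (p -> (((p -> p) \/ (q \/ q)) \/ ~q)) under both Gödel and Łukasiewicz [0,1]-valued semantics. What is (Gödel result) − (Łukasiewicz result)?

Gödel evaluation:
  (p -> p): 0.5 ≤ 0.5, so result = 1
  (q \/ q) = max(0.2, 0.2) = 0.2
  ((p -> p) \/ (q \/ q)) = max(1, 0.2) = 1
  ~q: Gödel ¬ of 0.2 = 0 (operand ≠ 0)
  (((p -> p) \/ (q \/ q)) \/ ~q) = max(1, 0) = 1
  (p -> (((p -> p) \/ (q \/ q)) \/ ~q)): 0.5 ≤ 1, so result = 1
  Gödel value = 1
Łukasiewicz evaluation:
  (p -> p): min(1, 1 − 0.5 + 0.5) = 1
  (q \/ q) = max(0.2, 0.2) = 0.2
  ((p -> p) \/ (q \/ q)) = max(1, 0.2) = 1
  ~q: Łukasiewicz ¬ gives 1 − 0.2 = 0.8
  (((p -> p) \/ (q \/ q)) \/ ~q) = max(1, 0.8) = 1
  (p -> (((p -> p) \/ (q \/ q)) \/ ~q)): min(1, 1 − 0.5 + 1) = 1
  Łukasiewicz value = 1
Difference: 1 − 1 = 0.00

0.00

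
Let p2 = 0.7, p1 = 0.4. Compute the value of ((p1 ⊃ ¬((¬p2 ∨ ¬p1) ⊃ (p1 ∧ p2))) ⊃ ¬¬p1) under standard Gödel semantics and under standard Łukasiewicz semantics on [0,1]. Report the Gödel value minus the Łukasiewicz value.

0.40

Gödel evaluation:
  ¬p2: Gödel ¬ of 0.7 = 0 (operand ≠ 0)
  ¬p1: Gödel ¬ of 0.4 = 0 (operand ≠ 0)
  (¬p2 ∨ ¬p1) = max(0, 0) = 0
  (p1 ∧ p2) = min(0.4, 0.7) = 0.4
  ((¬p2 ∨ ¬p1) ⊃ (p1 ∧ p2)): 0 ≤ 0.4, so result = 1
  ¬((¬p2 ∨ ¬p1) ⊃ (p1 ∧ p2)): Gödel ¬ of 1 = 0 (operand ≠ 0)
  (p1 ⊃ ¬((¬p2 ∨ ¬p1) ⊃ (p1 ∧ p2))): 0.4 > 0, so result = 0
  ¬p1: Gödel ¬ of 0.4 = 0 (operand ≠ 0)
  ¬¬p1: Gödel ¬ of 0 = 1 (operand is 0)
  ((p1 ⊃ ¬((¬p2 ∨ ¬p1) ⊃ (p1 ∧ p2))) ⊃ ¬¬p1): 0 ≤ 1, so result = 1
  Gödel value = 1
Łukasiewicz evaluation:
  ¬p2: Łukasiewicz ¬ gives 1 − 0.7 = 0.3
  ¬p1: Łukasiewicz ¬ gives 1 − 0.4 = 0.6
  (¬p2 ∨ ¬p1) = max(0.3, 0.6) = 0.6
  (p1 ∧ p2) = min(0.4, 0.7) = 0.4
  ((¬p2 ∨ ¬p1) ⊃ (p1 ∧ p2)): min(1, 1 − 0.6 + 0.4) = 0.8
  ¬((¬p2 ∨ ¬p1) ⊃ (p1 ∧ p2)): Łukasiewicz ¬ gives 1 − 0.8 = 0.2
  (p1 ⊃ ¬((¬p2 ∨ ¬p1) ⊃ (p1 ∧ p2))): min(1, 1 − 0.4 + 0.2) = 0.8
  ¬p1: Łukasiewicz ¬ gives 1 − 0.4 = 0.6
  ¬¬p1: Łukasiewicz ¬ gives 1 − 0.6 = 0.4
  ((p1 ⊃ ¬((¬p2 ∨ ¬p1) ⊃ (p1 ∧ p2))) ⊃ ¬¬p1): min(1, 1 − 0.8 + 0.4) = 0.6
  Łukasiewicz value = 0.6
Difference: 1 − 0.6 = 0.40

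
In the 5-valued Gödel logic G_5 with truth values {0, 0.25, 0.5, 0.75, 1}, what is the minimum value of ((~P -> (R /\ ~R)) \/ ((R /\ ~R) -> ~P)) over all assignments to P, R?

Every assignment gives 1. For instance at P = 0, R = 0:
  ~P: Gödel ¬ of 0 = 1 (operand is 0)
  ~R: Gödel ¬ of 0 = 1 (operand is 0)
  (R /\ ~R) = min(0, 1) = 0
  (~P -> (R /\ ~R)): 1 > 0, so result = 0
  ~R: Gödel ¬ of 0 = 1 (operand is 0)
  (R /\ ~R) = min(0, 1) = 0
  ~P: Gödel ¬ of 0 = 1 (operand is 0)
  ((R /\ ~R) -> ~P): 0 ≤ 1, so result = 1
  ((~P -> (R /\ ~R)) \/ ((R /\ ~R) -> ~P)) = max(0, 1) = 1
All 25 assignments give value 1 — the formula is a G_5-tautology.

1.00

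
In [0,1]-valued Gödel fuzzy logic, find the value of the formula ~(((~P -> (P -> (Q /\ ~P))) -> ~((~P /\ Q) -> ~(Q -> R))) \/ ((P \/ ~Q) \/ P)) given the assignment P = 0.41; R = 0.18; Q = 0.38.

0.00

~P: Gödel ¬ of 0.41 = 0 (operand ≠ 0)
~P: Gödel ¬ of 0.41 = 0 (operand ≠ 0)
(Q /\ ~P) = min(0.38, 0) = 0
(P -> (Q /\ ~P)): 0.41 > 0, so result = 0
(~P -> (P -> (Q /\ ~P))): 0 ≤ 0, so result = 1
~P: Gödel ¬ of 0.41 = 0 (operand ≠ 0)
(~P /\ Q) = min(0, 0.38) = 0
(Q -> R): 0.38 > 0.18, so result = 0.18
~(Q -> R): Gödel ¬ of 0.18 = 0 (operand ≠ 0)
((~P /\ Q) -> ~(Q -> R)): 0 ≤ 0, so result = 1
~((~P /\ Q) -> ~(Q -> R)): Gödel ¬ of 1 = 0 (operand ≠ 0)
((~P -> (P -> (Q /\ ~P))) -> ~((~P /\ Q) -> ~(Q -> R))): 1 > 0, so result = 0
~Q: Gödel ¬ of 0.38 = 0 (operand ≠ 0)
(P \/ ~Q) = max(0.41, 0) = 0.41
((P \/ ~Q) \/ P) = max(0.41, 0.41) = 0.41
(((~P -> (P -> (Q /\ ~P))) -> ~((~P /\ Q) -> ~(Q -> R))) \/ ((P \/ ~Q) \/ P)) = max(0, 0.41) = 0.41
~(((~P -> (P -> (Q /\ ~P))) -> ~((~P /\ Q) -> ~(Q -> R))) \/ ((P \/ ~Q) \/ P)): Gödel ¬ of 0.41 = 0 (operand ≠ 0)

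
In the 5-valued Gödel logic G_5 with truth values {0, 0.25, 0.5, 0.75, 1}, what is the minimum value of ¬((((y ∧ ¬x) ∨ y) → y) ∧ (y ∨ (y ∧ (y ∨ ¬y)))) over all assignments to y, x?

0.00

The minimum is attained at y = 0.25, x = 0:
  ¬x: Gödel ¬ of 0 = 1 (operand is 0)
  (y ∧ ¬x) = min(0.25, 1) = 0.25
  ((y ∧ ¬x) ∨ y) = max(0.25, 0.25) = 0.25
  (((y ∧ ¬x) ∨ y) → y): 0.25 ≤ 0.25, so result = 1
  ¬y: Gödel ¬ of 0.25 = 0 (operand ≠ 0)
  (y ∨ ¬y) = max(0.25, 0) = 0.25
  (y ∧ (y ∨ ¬y)) = min(0.25, 0.25) = 0.25
  (y ∨ (y ∧ (y ∨ ¬y))) = max(0.25, 0.25) = 0.25
  ((((y ∧ ¬x) ∨ y) → y) ∧ (y ∨ (y ∧ (y ∨ ¬y)))) = min(1, 0.25) = 0.25
  ¬((((y ∧ ¬x) ∨ y) → y) ∧ (y ∨ (y ∧ (y ∨ ¬y)))): Gödel ¬ of 0.25 = 0 (operand ≠ 0)
Checking all 25 assignments confirms none give a value below 0.00.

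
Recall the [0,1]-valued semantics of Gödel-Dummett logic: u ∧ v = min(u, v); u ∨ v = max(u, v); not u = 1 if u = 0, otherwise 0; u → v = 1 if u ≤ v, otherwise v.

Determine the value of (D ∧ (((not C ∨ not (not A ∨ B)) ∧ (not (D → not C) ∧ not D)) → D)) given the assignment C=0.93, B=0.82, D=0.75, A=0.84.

0.75

not C: Gödel ¬ of 0.93 = 0 (operand ≠ 0)
not A: Gödel ¬ of 0.84 = 0 (operand ≠ 0)
(not A ∨ B) = max(0, 0.82) = 0.82
not (not A ∨ B): Gödel ¬ of 0.82 = 0 (operand ≠ 0)
(not C ∨ not (not A ∨ B)) = max(0, 0) = 0
not C: Gödel ¬ of 0.93 = 0 (operand ≠ 0)
(D → not C): 0.75 > 0, so result = 0
not (D → not C): Gödel ¬ of 0 = 1 (operand is 0)
not D: Gödel ¬ of 0.75 = 0 (operand ≠ 0)
(not (D → not C) ∧ not D) = min(1, 0) = 0
((not C ∨ not (not A ∨ B)) ∧ (not (D → not C) ∧ not D)) = min(0, 0) = 0
(((not C ∨ not (not A ∨ B)) ∧ (not (D → not C) ∧ not D)) → D): 0 ≤ 0.75, so result = 1
(D ∧ (((not C ∨ not (not A ∨ B)) ∧ (not (D → not C) ∧ not D)) → D)) = min(0.75, 1) = 0.75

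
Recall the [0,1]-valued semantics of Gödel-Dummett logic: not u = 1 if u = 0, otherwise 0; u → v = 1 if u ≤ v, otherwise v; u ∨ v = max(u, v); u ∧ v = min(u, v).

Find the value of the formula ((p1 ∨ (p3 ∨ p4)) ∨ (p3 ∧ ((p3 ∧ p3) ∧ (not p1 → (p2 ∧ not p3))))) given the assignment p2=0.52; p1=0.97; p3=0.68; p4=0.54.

(p3 ∨ p4) = max(0.68, 0.54) = 0.68
(p1 ∨ (p3 ∨ p4)) = max(0.97, 0.68) = 0.97
(p3 ∧ p3) = min(0.68, 0.68) = 0.68
not p1: Gödel ¬ of 0.97 = 0 (operand ≠ 0)
not p3: Gödel ¬ of 0.68 = 0 (operand ≠ 0)
(p2 ∧ not p3) = min(0.52, 0) = 0
(not p1 → (p2 ∧ not p3)): 0 ≤ 0, so result = 1
((p3 ∧ p3) ∧ (not p1 → (p2 ∧ not p3))) = min(0.68, 1) = 0.68
(p3 ∧ ((p3 ∧ p3) ∧ (not p1 → (p2 ∧ not p3)))) = min(0.68, 0.68) = 0.68
((p1 ∨ (p3 ∨ p4)) ∨ (p3 ∧ ((p3 ∧ p3) ∧ (not p1 → (p2 ∧ not p3))))) = max(0.97, 0.68) = 0.97

0.97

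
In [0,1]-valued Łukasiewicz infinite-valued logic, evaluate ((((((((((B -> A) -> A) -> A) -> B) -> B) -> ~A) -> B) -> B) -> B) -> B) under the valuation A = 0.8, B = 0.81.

0.81

(B -> A): min(1, 1 − 0.81 + 0.8) = 0.99
((B -> A) -> A): min(1, 1 − 0.99 + 0.8) = 0.81
(((B -> A) -> A) -> A): min(1, 1 − 0.81 + 0.8) = 0.99
((((B -> A) -> A) -> A) -> B): min(1, 1 − 0.99 + 0.81) = 0.82
(((((B -> A) -> A) -> A) -> B) -> B): min(1, 1 − 0.82 + 0.81) = 0.99
~A: Łukasiewicz ¬ gives 1 − 0.8 = 0.2
((((((B -> A) -> A) -> A) -> B) -> B) -> ~A): min(1, 1 − 0.99 + 0.2) = 0.21
(((((((B -> A) -> A) -> A) -> B) -> B) -> ~A) -> B): min(1, 1 − 0.21 + 0.81) = 1
((((((((B -> A) -> A) -> A) -> B) -> B) -> ~A) -> B) -> B): min(1, 1 − 1 + 0.81) = 0.81
(((((((((B -> A) -> A) -> A) -> B) -> B) -> ~A) -> B) -> B) -> B): min(1, 1 − 0.81 + 0.81) = 1
((((((((((B -> A) -> A) -> A) -> B) -> B) -> ~A) -> B) -> B) -> B) -> B): min(1, 1 − 1 + 0.81) = 0.81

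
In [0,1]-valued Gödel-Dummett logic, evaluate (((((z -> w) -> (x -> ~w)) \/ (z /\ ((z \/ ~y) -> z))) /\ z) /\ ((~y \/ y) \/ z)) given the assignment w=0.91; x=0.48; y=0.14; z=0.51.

0.51

(z -> w): 0.51 ≤ 0.91, so result = 1
~w: Gödel ¬ of 0.91 = 0 (operand ≠ 0)
(x -> ~w): 0.48 > 0, so result = 0
((z -> w) -> (x -> ~w)): 1 > 0, so result = 0
~y: Gödel ¬ of 0.14 = 0 (operand ≠ 0)
(z \/ ~y) = max(0.51, 0) = 0.51
((z \/ ~y) -> z): 0.51 ≤ 0.51, so result = 1
(z /\ ((z \/ ~y) -> z)) = min(0.51, 1) = 0.51
(((z -> w) -> (x -> ~w)) \/ (z /\ ((z \/ ~y) -> z))) = max(0, 0.51) = 0.51
((((z -> w) -> (x -> ~w)) \/ (z /\ ((z \/ ~y) -> z))) /\ z) = min(0.51, 0.51) = 0.51
~y: Gödel ¬ of 0.14 = 0 (operand ≠ 0)
(~y \/ y) = max(0, 0.14) = 0.14
((~y \/ y) \/ z) = max(0.14, 0.51) = 0.51
(((((z -> w) -> (x -> ~w)) \/ (z /\ ((z \/ ~y) -> z))) /\ z) /\ ((~y \/ y) \/ z)) = min(0.51, 0.51) = 0.51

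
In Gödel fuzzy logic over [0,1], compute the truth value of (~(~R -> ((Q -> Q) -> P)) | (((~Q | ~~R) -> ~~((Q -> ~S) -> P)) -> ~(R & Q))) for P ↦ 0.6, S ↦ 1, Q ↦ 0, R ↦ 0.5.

~R: Gödel ¬ of 0.5 = 0 (operand ≠ 0)
(Q -> Q): 0 ≤ 0, so result = 1
((Q -> Q) -> P): 1 > 0.6, so result = 0.6
(~R -> ((Q -> Q) -> P)): 0 ≤ 0.6, so result = 1
~(~R -> ((Q -> Q) -> P)): Gödel ¬ of 1 = 0 (operand ≠ 0)
~Q: Gödel ¬ of 0 = 1 (operand is 0)
~R: Gödel ¬ of 0.5 = 0 (operand ≠ 0)
~~R: Gödel ¬ of 0 = 1 (operand is 0)
(~Q | ~~R) = max(1, 1) = 1
~S: Gödel ¬ of 1 = 0 (operand ≠ 0)
(Q -> ~S): 0 ≤ 0, so result = 1
((Q -> ~S) -> P): 1 > 0.6, so result = 0.6
~((Q -> ~S) -> P): Gödel ¬ of 0.6 = 0 (operand ≠ 0)
~~((Q -> ~S) -> P): Gödel ¬ of 0 = 1 (operand is 0)
((~Q | ~~R) -> ~~((Q -> ~S) -> P)): 1 ≤ 1, so result = 1
(R & Q) = min(0.5, 0) = 0
~(R & Q): Gödel ¬ of 0 = 1 (operand is 0)
(((~Q | ~~R) -> ~~((Q -> ~S) -> P)) -> ~(R & Q)): 1 ≤ 1, so result = 1
(~(~R -> ((Q -> Q) -> P)) | (((~Q | ~~R) -> ~~((Q -> ~S) -> P)) -> ~(R & Q))) = max(0, 1) = 1

1.00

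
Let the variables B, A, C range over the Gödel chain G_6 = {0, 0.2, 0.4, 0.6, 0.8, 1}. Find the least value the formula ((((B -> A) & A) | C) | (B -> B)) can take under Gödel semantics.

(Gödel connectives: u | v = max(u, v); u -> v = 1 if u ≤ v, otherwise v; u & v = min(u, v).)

1.00

Every assignment gives 1. For instance at B = 0, A = 0, C = 0:
  (B -> A): 0 ≤ 0, so result = 1
  ((B -> A) & A) = min(1, 0) = 0
  (((B -> A) & A) | C) = max(0, 0) = 0
  (B -> B): 0 ≤ 0, so result = 1
  ((((B -> A) & A) | C) | (B -> B)) = max(0, 1) = 1
All 216 assignments give value 1 — the formula is a G_6-tautology.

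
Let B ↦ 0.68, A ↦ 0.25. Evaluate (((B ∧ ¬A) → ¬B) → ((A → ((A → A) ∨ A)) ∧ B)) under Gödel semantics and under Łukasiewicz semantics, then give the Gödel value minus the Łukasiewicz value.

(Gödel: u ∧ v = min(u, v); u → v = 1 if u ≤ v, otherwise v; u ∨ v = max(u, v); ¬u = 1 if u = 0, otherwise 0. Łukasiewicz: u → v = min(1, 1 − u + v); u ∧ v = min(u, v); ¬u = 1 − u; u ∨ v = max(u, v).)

-0.32

Gödel evaluation:
  ¬A: Gödel ¬ of 0.25 = 0 (operand ≠ 0)
  (B ∧ ¬A) = min(0.68, 0) = 0
  ¬B: Gödel ¬ of 0.68 = 0 (operand ≠ 0)
  ((B ∧ ¬A) → ¬B): 0 ≤ 0, so result = 1
  (A → A): 0.25 ≤ 0.25, so result = 1
  ((A → A) ∨ A) = max(1, 0.25) = 1
  (A → ((A → A) ∨ A)): 0.25 ≤ 1, so result = 1
  ((A → ((A → A) ∨ A)) ∧ B) = min(1, 0.68) = 0.68
  (((B ∧ ¬A) → ¬B) → ((A → ((A → A) ∨ A)) ∧ B)): 1 > 0.68, so result = 0.68
  Gödel value = 0.68
Łukasiewicz evaluation:
  ¬A: Łukasiewicz ¬ gives 1 − 0.25 = 0.75
  (B ∧ ¬A) = min(0.68, 0.75) = 0.68
  ¬B: Łukasiewicz ¬ gives 1 − 0.68 = 0.32
  ((B ∧ ¬A) → ¬B): min(1, 1 − 0.68 + 0.32) = 0.64
  (A → A): min(1, 1 − 0.25 + 0.25) = 1
  ((A → A) ∨ A) = max(1, 0.25) = 1
  (A → ((A → A) ∨ A)): min(1, 1 − 0.25 + 1) = 1
  ((A → ((A → A) ∨ A)) ∧ B) = min(1, 0.68) = 0.68
  (((B ∧ ¬A) → ¬B) → ((A → ((A → A) ∨ A)) ∧ B)): min(1, 1 − 0.64 + 0.68) = 1
  Łukasiewicz value = 1
Difference: 0.68 − 1 = -0.32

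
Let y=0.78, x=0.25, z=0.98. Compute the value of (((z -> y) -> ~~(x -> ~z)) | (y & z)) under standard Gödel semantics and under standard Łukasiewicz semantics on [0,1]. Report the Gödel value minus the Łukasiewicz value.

-0.19

Gödel evaluation:
  (z -> y): 0.98 > 0.78, so result = 0.78
  ~z: Gödel ¬ of 0.98 = 0 (operand ≠ 0)
  (x -> ~z): 0.25 > 0, so result = 0
  ~(x -> ~z): Gödel ¬ of 0 = 1 (operand is 0)
  ~~(x -> ~z): Gödel ¬ of 1 = 0 (operand ≠ 0)
  ((z -> y) -> ~~(x -> ~z)): 0.78 > 0, so result = 0
  (y & z) = min(0.78, 0.98) = 0.78
  (((z -> y) -> ~~(x -> ~z)) | (y & z)) = max(0, 0.78) = 0.78
  Gödel value = 0.78
Łukasiewicz evaluation:
  (z -> y): min(1, 1 − 0.98 + 0.78) = 0.8
  ~z: Łukasiewicz ¬ gives 1 − 0.98 = 0.02
  (x -> ~z): min(1, 1 − 0.25 + 0.02) = 0.77
  ~(x -> ~z): Łukasiewicz ¬ gives 1 − 0.77 = 0.23
  ~~(x -> ~z): Łukasiewicz ¬ gives 1 − 0.23 = 0.77
  ((z -> y) -> ~~(x -> ~z)): min(1, 1 − 0.8 + 0.77) = 0.97
  (y & z) = min(0.78, 0.98) = 0.78
  (((z -> y) -> ~~(x -> ~z)) | (y & z)) = max(0.97, 0.78) = 0.97
  Łukasiewicz value = 0.97
Difference: 0.78 − 0.97 = -0.19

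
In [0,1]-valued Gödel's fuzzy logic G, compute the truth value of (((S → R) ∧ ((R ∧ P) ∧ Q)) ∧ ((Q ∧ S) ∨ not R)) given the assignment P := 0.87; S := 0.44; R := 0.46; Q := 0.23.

0.23

(S → R): 0.44 ≤ 0.46, so result = 1
(R ∧ P) = min(0.46, 0.87) = 0.46
((R ∧ P) ∧ Q) = min(0.46, 0.23) = 0.23
((S → R) ∧ ((R ∧ P) ∧ Q)) = min(1, 0.23) = 0.23
(Q ∧ S) = min(0.23, 0.44) = 0.23
not R: Gödel ¬ of 0.46 = 0 (operand ≠ 0)
((Q ∧ S) ∨ not R) = max(0.23, 0) = 0.23
(((S → R) ∧ ((R ∧ P) ∧ Q)) ∧ ((Q ∧ S) ∨ not R)) = min(0.23, 0.23) = 0.23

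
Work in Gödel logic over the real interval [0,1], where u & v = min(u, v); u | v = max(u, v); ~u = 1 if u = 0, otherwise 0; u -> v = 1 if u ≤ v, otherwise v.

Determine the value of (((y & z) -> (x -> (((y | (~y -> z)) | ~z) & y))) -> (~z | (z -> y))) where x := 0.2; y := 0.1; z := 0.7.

0.10

(y & z) = min(0.1, 0.7) = 0.1
~y: Gödel ¬ of 0.1 = 0 (operand ≠ 0)
(~y -> z): 0 ≤ 0.7, so result = 1
(y | (~y -> z)) = max(0.1, 1) = 1
~z: Gödel ¬ of 0.7 = 0 (operand ≠ 0)
((y | (~y -> z)) | ~z) = max(1, 0) = 1
(((y | (~y -> z)) | ~z) & y) = min(1, 0.1) = 0.1
(x -> (((y | (~y -> z)) | ~z) & y)): 0.2 > 0.1, so result = 0.1
((y & z) -> (x -> (((y | (~y -> z)) | ~z) & y))): 0.1 ≤ 0.1, so result = 1
~z: Gödel ¬ of 0.7 = 0 (operand ≠ 0)
(z -> y): 0.7 > 0.1, so result = 0.1
(~z | (z -> y)) = max(0, 0.1) = 0.1
(((y & z) -> (x -> (((y | (~y -> z)) | ~z) & y))) -> (~z | (z -> y))): 1 > 0.1, so result = 0.1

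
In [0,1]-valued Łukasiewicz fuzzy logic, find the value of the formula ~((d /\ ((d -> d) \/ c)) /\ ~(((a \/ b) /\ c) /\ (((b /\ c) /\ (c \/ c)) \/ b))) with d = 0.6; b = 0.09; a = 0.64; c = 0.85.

(d -> d): min(1, 1 − 0.6 + 0.6) = 1
((d -> d) \/ c) = max(1, 0.85) = 1
(d /\ ((d -> d) \/ c)) = min(0.6, 1) = 0.6
(a \/ b) = max(0.64, 0.09) = 0.64
((a \/ b) /\ c) = min(0.64, 0.85) = 0.64
(b /\ c) = min(0.09, 0.85) = 0.09
(c \/ c) = max(0.85, 0.85) = 0.85
((b /\ c) /\ (c \/ c)) = min(0.09, 0.85) = 0.09
(((b /\ c) /\ (c \/ c)) \/ b) = max(0.09, 0.09) = 0.09
(((a \/ b) /\ c) /\ (((b /\ c) /\ (c \/ c)) \/ b)) = min(0.64, 0.09) = 0.09
~(((a \/ b) /\ c) /\ (((b /\ c) /\ (c \/ c)) \/ b)): Łukasiewicz ¬ gives 1 − 0.09 = 0.91
((d /\ ((d -> d) \/ c)) /\ ~(((a \/ b) /\ c) /\ (((b /\ c) /\ (c \/ c)) \/ b))) = min(0.6, 0.91) = 0.6
~((d /\ ((d -> d) \/ c)) /\ ~(((a \/ b) /\ c) /\ (((b /\ c) /\ (c \/ c)) \/ b))): Łukasiewicz ¬ gives 1 − 0.6 = 0.4

0.40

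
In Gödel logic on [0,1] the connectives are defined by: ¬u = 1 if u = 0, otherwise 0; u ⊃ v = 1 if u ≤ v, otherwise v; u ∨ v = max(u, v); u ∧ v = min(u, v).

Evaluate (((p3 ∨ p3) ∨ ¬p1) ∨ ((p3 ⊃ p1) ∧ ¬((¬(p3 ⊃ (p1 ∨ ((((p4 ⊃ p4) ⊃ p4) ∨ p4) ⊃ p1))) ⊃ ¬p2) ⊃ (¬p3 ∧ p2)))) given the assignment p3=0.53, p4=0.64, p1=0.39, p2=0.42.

0.53

(p3 ∨ p3) = max(0.53, 0.53) = 0.53
¬p1: Gödel ¬ of 0.39 = 0 (operand ≠ 0)
((p3 ∨ p3) ∨ ¬p1) = max(0.53, 0) = 0.53
(p3 ⊃ p1): 0.53 > 0.39, so result = 0.39
(p4 ⊃ p4): 0.64 ≤ 0.64, so result = 1
((p4 ⊃ p4) ⊃ p4): 1 > 0.64, so result = 0.64
(((p4 ⊃ p4) ⊃ p4) ∨ p4) = max(0.64, 0.64) = 0.64
((((p4 ⊃ p4) ⊃ p4) ∨ p4) ⊃ p1): 0.64 > 0.39, so result = 0.39
(p1 ∨ ((((p4 ⊃ p4) ⊃ p4) ∨ p4) ⊃ p1)) = max(0.39, 0.39) = 0.39
(p3 ⊃ (p1 ∨ ((((p4 ⊃ p4) ⊃ p4) ∨ p4) ⊃ p1))): 0.53 > 0.39, so result = 0.39
¬(p3 ⊃ (p1 ∨ ((((p4 ⊃ p4) ⊃ p4) ∨ p4) ⊃ p1))): Gödel ¬ of 0.39 = 0 (operand ≠ 0)
¬p2: Gödel ¬ of 0.42 = 0 (operand ≠ 0)
(¬(p3 ⊃ (p1 ∨ ((((p4 ⊃ p4) ⊃ p4) ∨ p4) ⊃ p1))) ⊃ ¬p2): 0 ≤ 0, so result = 1
¬p3: Gödel ¬ of 0.53 = 0 (operand ≠ 0)
(¬p3 ∧ p2) = min(0, 0.42) = 0
((¬(p3 ⊃ (p1 ∨ ((((p4 ⊃ p4) ⊃ p4) ∨ p4) ⊃ p1))) ⊃ ¬p2) ⊃ (¬p3 ∧ p2)): 1 > 0, so result = 0
¬((¬(p3 ⊃ (p1 ∨ ((((p4 ⊃ p4) ⊃ p4) ∨ p4) ⊃ p1))) ⊃ ¬p2) ⊃ (¬p3 ∧ p2)): Gödel ¬ of 0 = 1 (operand is 0)
((p3 ⊃ p1) ∧ ¬((¬(p3 ⊃ (p1 ∨ ((((p4 ⊃ p4) ⊃ p4) ∨ p4) ⊃ p1))) ⊃ ¬p2) ⊃ (¬p3 ∧ p2))) = min(0.39, 1) = 0.39
(((p3 ∨ p3) ∨ ¬p1) ∨ ((p3 ⊃ p1) ∧ ¬((¬(p3 ⊃ (p1 ∨ ((((p4 ⊃ p4) ⊃ p4) ∨ p4) ⊃ p1))) ⊃ ¬p2) ⊃ (¬p3 ∧ p2)))) = max(0.53, 0.39) = 0.53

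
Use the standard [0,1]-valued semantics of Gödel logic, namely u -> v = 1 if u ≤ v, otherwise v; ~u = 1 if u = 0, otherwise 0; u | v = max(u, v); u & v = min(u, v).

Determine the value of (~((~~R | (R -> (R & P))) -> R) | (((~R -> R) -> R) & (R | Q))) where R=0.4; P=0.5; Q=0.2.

0.40

~R: Gödel ¬ of 0.4 = 0 (operand ≠ 0)
~~R: Gödel ¬ of 0 = 1 (operand is 0)
(R & P) = min(0.4, 0.5) = 0.4
(R -> (R & P)): 0.4 ≤ 0.4, so result = 1
(~~R | (R -> (R & P))) = max(1, 1) = 1
((~~R | (R -> (R & P))) -> R): 1 > 0.4, so result = 0.4
~((~~R | (R -> (R & P))) -> R): Gödel ¬ of 0.4 = 0 (operand ≠ 0)
~R: Gödel ¬ of 0.4 = 0 (operand ≠ 0)
(~R -> R): 0 ≤ 0.4, so result = 1
((~R -> R) -> R): 1 > 0.4, so result = 0.4
(R | Q) = max(0.4, 0.2) = 0.4
(((~R -> R) -> R) & (R | Q)) = min(0.4, 0.4) = 0.4
(~((~~R | (R -> (R & P))) -> R) | (((~R -> R) -> R) & (R | Q))) = max(0, 0.4) = 0.4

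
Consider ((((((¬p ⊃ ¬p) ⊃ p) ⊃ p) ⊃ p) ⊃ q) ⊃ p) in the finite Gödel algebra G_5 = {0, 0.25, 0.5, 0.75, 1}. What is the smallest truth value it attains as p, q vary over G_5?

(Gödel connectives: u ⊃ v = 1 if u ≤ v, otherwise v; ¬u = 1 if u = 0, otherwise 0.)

0.00

The minimum is attained at p = 0, q = 0:
  ¬p: Gödel ¬ of 0 = 1 (operand is 0)
  ¬p: Gödel ¬ of 0 = 1 (operand is 0)
  (¬p ⊃ ¬p): 1 ≤ 1, so result = 1
  ((¬p ⊃ ¬p) ⊃ p): 1 > 0, so result = 0
  (((¬p ⊃ ¬p) ⊃ p) ⊃ p): 0 ≤ 0, so result = 1
  ((((¬p ⊃ ¬p) ⊃ p) ⊃ p) ⊃ p): 1 > 0, so result = 0
  (((((¬p ⊃ ¬p) ⊃ p) ⊃ p) ⊃ p) ⊃ q): 0 ≤ 0, so result = 1
  ((((((¬p ⊃ ¬p) ⊃ p) ⊃ p) ⊃ p) ⊃ q) ⊃ p): 1 > 0, so result = 0
Checking all 25 assignments confirms none give a value below 0.00.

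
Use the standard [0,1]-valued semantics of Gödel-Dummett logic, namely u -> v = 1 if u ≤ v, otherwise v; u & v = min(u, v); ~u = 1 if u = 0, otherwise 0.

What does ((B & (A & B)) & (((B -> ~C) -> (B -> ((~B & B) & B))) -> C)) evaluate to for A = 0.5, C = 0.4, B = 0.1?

(A & B) = min(0.5, 0.1) = 0.1
(B & (A & B)) = min(0.1, 0.1) = 0.1
~C: Gödel ¬ of 0.4 = 0 (operand ≠ 0)
(B -> ~C): 0.1 > 0, so result = 0
~B: Gödel ¬ of 0.1 = 0 (operand ≠ 0)
(~B & B) = min(0, 0.1) = 0
((~B & B) & B) = min(0, 0.1) = 0
(B -> ((~B & B) & B)): 0.1 > 0, so result = 0
((B -> ~C) -> (B -> ((~B & B) & B))): 0 ≤ 0, so result = 1
(((B -> ~C) -> (B -> ((~B & B) & B))) -> C): 1 > 0.4, so result = 0.4
((B & (A & B)) & (((B -> ~C) -> (B -> ((~B & B) & B))) -> C)) = min(0.1, 0.4) = 0.1

0.10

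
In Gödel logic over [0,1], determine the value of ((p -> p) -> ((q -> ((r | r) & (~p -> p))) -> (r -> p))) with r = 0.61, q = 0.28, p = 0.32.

(p -> p): 0.32 ≤ 0.32, so result = 1
(r | r) = max(0.61, 0.61) = 0.61
~p: Gödel ¬ of 0.32 = 0 (operand ≠ 0)
(~p -> p): 0 ≤ 0.32, so result = 1
((r | r) & (~p -> p)) = min(0.61, 1) = 0.61
(q -> ((r | r) & (~p -> p))): 0.28 ≤ 0.61, so result = 1
(r -> p): 0.61 > 0.32, so result = 0.32
((q -> ((r | r) & (~p -> p))) -> (r -> p)): 1 > 0.32, so result = 0.32
((p -> p) -> ((q -> ((r | r) & (~p -> p))) -> (r -> p))): 1 > 0.32, so result = 0.32

0.32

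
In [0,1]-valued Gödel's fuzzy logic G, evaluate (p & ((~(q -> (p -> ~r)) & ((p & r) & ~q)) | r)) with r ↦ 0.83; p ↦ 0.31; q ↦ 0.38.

~r: Gödel ¬ of 0.83 = 0 (operand ≠ 0)
(p -> ~r): 0.31 > 0, so result = 0
(q -> (p -> ~r)): 0.38 > 0, so result = 0
~(q -> (p -> ~r)): Gödel ¬ of 0 = 1 (operand is 0)
(p & r) = min(0.31, 0.83) = 0.31
~q: Gödel ¬ of 0.38 = 0 (operand ≠ 0)
((p & r) & ~q) = min(0.31, 0) = 0
(~(q -> (p -> ~r)) & ((p & r) & ~q)) = min(1, 0) = 0
((~(q -> (p -> ~r)) & ((p & r) & ~q)) | r) = max(0, 0.83) = 0.83
(p & ((~(q -> (p -> ~r)) & ((p & r) & ~q)) | r)) = min(0.31, 0.83) = 0.31

0.31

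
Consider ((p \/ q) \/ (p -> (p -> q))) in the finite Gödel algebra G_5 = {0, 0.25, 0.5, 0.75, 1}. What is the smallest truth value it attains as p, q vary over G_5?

0.25

The minimum is attained at p = 0.25, q = 0:
  (p \/ q) = max(0.25, 0) = 0.25
  (p -> q): 0.25 > 0, so result = 0
  (p -> (p -> q)): 0.25 > 0, so result = 0
  ((p \/ q) \/ (p -> (p -> q))) = max(0.25, 0) = 0.25
Checking all 25 assignments confirms none give a value below 0.25.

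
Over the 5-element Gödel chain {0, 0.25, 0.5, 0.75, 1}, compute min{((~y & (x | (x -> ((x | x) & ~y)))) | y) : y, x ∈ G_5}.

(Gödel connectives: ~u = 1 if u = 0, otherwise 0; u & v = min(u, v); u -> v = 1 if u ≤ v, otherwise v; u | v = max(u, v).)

The minimum is attained at y = 0.25, x = 0:
  ~y: Gödel ¬ of 0.25 = 0 (operand ≠ 0)
  (x | x) = max(0, 0) = 0
  ~y: Gödel ¬ of 0.25 = 0 (operand ≠ 0)
  ((x | x) & ~y) = min(0, 0) = 0
  (x -> ((x | x) & ~y)): 0 ≤ 0, so result = 1
  (x | (x -> ((x | x) & ~y))) = max(0, 1) = 1
  (~y & (x | (x -> ((x | x) & ~y)))) = min(0, 1) = 0
  ((~y & (x | (x -> ((x | x) & ~y)))) | y) = max(0, 0.25) = 0.25
Checking all 25 assignments confirms none give a value below 0.25.

0.25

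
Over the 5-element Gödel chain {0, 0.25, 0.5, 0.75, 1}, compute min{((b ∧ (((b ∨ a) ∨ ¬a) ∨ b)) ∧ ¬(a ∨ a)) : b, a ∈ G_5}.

The minimum is attained at b = 0, a = 0:
  (b ∨ a) = max(0, 0) = 0
  ¬a: Gödel ¬ of 0 = 1 (operand is 0)
  ((b ∨ a) ∨ ¬a) = max(0, 1) = 1
  (((b ∨ a) ∨ ¬a) ∨ b) = max(1, 0) = 1
  (b ∧ (((b ∨ a) ∨ ¬a) ∨ b)) = min(0, 1) = 0
  (a ∨ a) = max(0, 0) = 0
  ¬(a ∨ a): Gödel ¬ of 0 = 1 (operand is 0)
  ((b ∧ (((b ∨ a) ∨ ¬a) ∨ b)) ∧ ¬(a ∨ a)) = min(0, 1) = 0
Checking all 25 assignments confirms none give a value below 0.00.

0.00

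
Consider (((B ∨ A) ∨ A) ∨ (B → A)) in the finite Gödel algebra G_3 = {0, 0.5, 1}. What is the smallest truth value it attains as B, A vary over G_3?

0.50

The minimum is attained at B = 0.5, A = 0:
  (B ∨ A) = max(0.5, 0) = 0.5
  ((B ∨ A) ∨ A) = max(0.5, 0) = 0.5
  (B → A): 0.5 > 0, so result = 0
  (((B ∨ A) ∨ A) ∨ (B → A)) = max(0.5, 0) = 0.5
Checking all 9 assignments confirms none give a value below 0.50.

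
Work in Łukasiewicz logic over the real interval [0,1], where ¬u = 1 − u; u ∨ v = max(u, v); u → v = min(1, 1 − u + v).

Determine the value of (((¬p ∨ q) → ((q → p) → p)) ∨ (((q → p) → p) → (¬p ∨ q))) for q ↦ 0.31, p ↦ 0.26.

¬p: Łukasiewicz ¬ gives 1 − 0.26 = 0.74
(¬p ∨ q) = max(0.74, 0.31) = 0.74
(q → p): min(1, 1 − 0.31 + 0.26) = 0.95
((q → p) → p): min(1, 1 − 0.95 + 0.26) = 0.31
((¬p ∨ q) → ((q → p) → p)): min(1, 1 − 0.74 + 0.31) = 0.57
(q → p): min(1, 1 − 0.31 + 0.26) = 0.95
((q → p) → p): min(1, 1 − 0.95 + 0.26) = 0.31
¬p: Łukasiewicz ¬ gives 1 − 0.26 = 0.74
(¬p ∨ q) = max(0.74, 0.31) = 0.74
(((q → p) → p) → (¬p ∨ q)): min(1, 1 − 0.31 + 0.74) = 1
(((¬p ∨ q) → ((q → p) → p)) ∨ (((q → p) → p) → (¬p ∨ q))) = max(0.57, 1) = 1

1.00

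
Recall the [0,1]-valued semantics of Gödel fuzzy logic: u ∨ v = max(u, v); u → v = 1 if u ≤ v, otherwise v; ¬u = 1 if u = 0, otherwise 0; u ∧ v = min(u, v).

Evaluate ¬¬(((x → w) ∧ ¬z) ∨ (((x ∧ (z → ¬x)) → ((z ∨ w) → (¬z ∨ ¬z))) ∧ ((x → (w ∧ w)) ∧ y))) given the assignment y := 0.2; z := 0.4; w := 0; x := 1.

0.00

(x → w): 1 > 0, so result = 0
¬z: Gödel ¬ of 0.4 = 0 (operand ≠ 0)
((x → w) ∧ ¬z) = min(0, 0) = 0
¬x: Gödel ¬ of 1 = 0 (operand ≠ 0)
(z → ¬x): 0.4 > 0, so result = 0
(x ∧ (z → ¬x)) = min(1, 0) = 0
(z ∨ w) = max(0.4, 0) = 0.4
¬z: Gödel ¬ of 0.4 = 0 (operand ≠ 0)
¬z: Gödel ¬ of 0.4 = 0 (operand ≠ 0)
(¬z ∨ ¬z) = max(0, 0) = 0
((z ∨ w) → (¬z ∨ ¬z)): 0.4 > 0, so result = 0
((x ∧ (z → ¬x)) → ((z ∨ w) → (¬z ∨ ¬z))): 0 ≤ 0, so result = 1
(w ∧ w) = min(0, 0) = 0
(x → (w ∧ w)): 1 > 0, so result = 0
((x → (w ∧ w)) ∧ y) = min(0, 0.2) = 0
(((x ∧ (z → ¬x)) → ((z ∨ w) → (¬z ∨ ¬z))) ∧ ((x → (w ∧ w)) ∧ y)) = min(1, 0) = 0
(((x → w) ∧ ¬z) ∨ (((x ∧ (z → ¬x)) → ((z ∨ w) → (¬z ∨ ¬z))) ∧ ((x → (w ∧ w)) ∧ y))) = max(0, 0) = 0
¬(((x → w) ∧ ¬z) ∨ (((x ∧ (z → ¬x)) → ((z ∨ w) → (¬z ∨ ¬z))) ∧ ((x → (w ∧ w)) ∧ y))): Gödel ¬ of 0 = 1 (operand is 0)
¬¬(((x → w) ∧ ¬z) ∨ (((x ∧ (z → ¬x)) → ((z ∨ w) → (¬z ∨ ¬z))) ∧ ((x → (w ∧ w)) ∧ y))): Gödel ¬ of 1 = 0 (operand ≠ 0)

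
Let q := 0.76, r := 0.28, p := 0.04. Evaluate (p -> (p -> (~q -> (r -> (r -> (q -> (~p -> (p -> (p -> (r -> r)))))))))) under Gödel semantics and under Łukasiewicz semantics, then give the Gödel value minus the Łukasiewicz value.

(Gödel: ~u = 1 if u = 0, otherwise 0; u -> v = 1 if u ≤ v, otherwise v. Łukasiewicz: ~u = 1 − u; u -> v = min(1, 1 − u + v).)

0.00

Gödel evaluation:
  ~q: Gödel ¬ of 0.76 = 0 (operand ≠ 0)
  ~p: Gödel ¬ of 0.04 = 0 (operand ≠ 0)
  (r -> r): 0.28 ≤ 0.28, so result = 1
  (p -> (r -> r)): 0.04 ≤ 1, so result = 1
  (p -> (p -> (r -> r))): 0.04 ≤ 1, so result = 1
  (~p -> (p -> (p -> (r -> r)))): 0 ≤ 1, so result = 1
  (q -> (~p -> (p -> (p -> (r -> r))))): 0.76 ≤ 1, so result = 1
  (r -> (q -> (~p -> (p -> (p -> (r -> r)))))): 0.28 ≤ 1, so result = 1
  (r -> (r -> (q -> (~p -> (p -> (p -> (r -> r))))))): 0.28 ≤ 1, so result = 1
  (~q -> (r -> (r -> (q -> (~p -> (p -> (p -> (r -> r)))))))): 0 ≤ 1, so result = 1
  (p -> (~q -> (r -> (r -> (q -> (~p -> (p -> (p -> (r -> r))))))))): 0.04 ≤ 1, so result = 1
  (p -> (p -> (~q -> (r -> (r -> (q -> (~p -> (p -> (p -> (r -> r)))))))))): 0.04 ≤ 1, so result = 1
  Gödel value = 1
Łukasiewicz evaluation:
  ~q: Łukasiewicz ¬ gives 1 − 0.76 = 0.24
  ~p: Łukasiewicz ¬ gives 1 − 0.04 = 0.96
  (r -> r): min(1, 1 − 0.28 + 0.28) = 1
  (p -> (r -> r)): min(1, 1 − 0.04 + 1) = 1
  (p -> (p -> (r -> r))): min(1, 1 − 0.04 + 1) = 1
  (~p -> (p -> (p -> (r -> r)))): min(1, 1 − 0.96 + 1) = 1
  (q -> (~p -> (p -> (p -> (r -> r))))): min(1, 1 − 0.76 + 1) = 1
  (r -> (q -> (~p -> (p -> (p -> (r -> r)))))): min(1, 1 − 0.28 + 1) = 1
  (r -> (r -> (q -> (~p -> (p -> (p -> (r -> r))))))): min(1, 1 − 0.28 + 1) = 1
  (~q -> (r -> (r -> (q -> (~p -> (p -> (p -> (r -> r)))))))): min(1, 1 − 0.24 + 1) = 1
  (p -> (~q -> (r -> (r -> (q -> (~p -> (p -> (p -> (r -> r))))))))): min(1, 1 − 0.04 + 1) = 1
  (p -> (p -> (~q -> (r -> (r -> (q -> (~p -> (p -> (p -> (r -> r)))))))))): min(1, 1 − 0.04 + 1) = 1
  Łukasiewicz value = 1
Difference: 1 − 1 = 0.00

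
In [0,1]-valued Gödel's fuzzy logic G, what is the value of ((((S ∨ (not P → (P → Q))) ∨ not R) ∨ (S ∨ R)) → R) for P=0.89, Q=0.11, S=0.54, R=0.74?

not P: Gödel ¬ of 0.89 = 0 (operand ≠ 0)
(P → Q): 0.89 > 0.11, so result = 0.11
(not P → (P → Q)): 0 ≤ 0.11, so result = 1
(S ∨ (not P → (P → Q))) = max(0.54, 1) = 1
not R: Gödel ¬ of 0.74 = 0 (operand ≠ 0)
((S ∨ (not P → (P → Q))) ∨ not R) = max(1, 0) = 1
(S ∨ R) = max(0.54, 0.74) = 0.74
(((S ∨ (not P → (P → Q))) ∨ not R) ∨ (S ∨ R)) = max(1, 0.74) = 1
((((S ∨ (not P → (P → Q))) ∨ not R) ∨ (S ∨ R)) → R): 1 > 0.74, so result = 0.74

0.74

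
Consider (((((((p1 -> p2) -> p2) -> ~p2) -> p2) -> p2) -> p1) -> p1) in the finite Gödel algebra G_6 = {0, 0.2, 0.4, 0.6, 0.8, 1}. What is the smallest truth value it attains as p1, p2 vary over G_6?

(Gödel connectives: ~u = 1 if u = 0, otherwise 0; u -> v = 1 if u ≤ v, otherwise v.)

The minimum is attained at p1 = 0.2, p2 = 0.2:
  (p1 -> p2): 0.2 ≤ 0.2, so result = 1
  ((p1 -> p2) -> p2): 1 > 0.2, so result = 0.2
  ~p2: Gödel ¬ of 0.2 = 0 (operand ≠ 0)
  (((p1 -> p2) -> p2) -> ~p2): 0.2 > 0, so result = 0
  ((((p1 -> p2) -> p2) -> ~p2) -> p2): 0 ≤ 0.2, so result = 1
  (((((p1 -> p2) -> p2) -> ~p2) -> p2) -> p2): 1 > 0.2, so result = 0.2
  ((((((p1 -> p2) -> p2) -> ~p2) -> p2) -> p2) -> p1): 0.2 ≤ 0.2, so result = 1
  (((((((p1 -> p2) -> p2) -> ~p2) -> p2) -> p2) -> p1) -> p1): 1 > 0.2, so result = 0.2
Checking all 36 assignments confirms none give a value below 0.20.

0.20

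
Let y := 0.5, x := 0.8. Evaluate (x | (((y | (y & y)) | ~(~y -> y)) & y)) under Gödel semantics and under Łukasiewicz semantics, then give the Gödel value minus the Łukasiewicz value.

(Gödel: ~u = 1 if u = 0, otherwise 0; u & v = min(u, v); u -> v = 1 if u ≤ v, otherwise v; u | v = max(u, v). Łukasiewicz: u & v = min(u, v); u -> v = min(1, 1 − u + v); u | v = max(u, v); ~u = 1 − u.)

Gödel evaluation:
  (y & y) = min(0.5, 0.5) = 0.5
  (y | (y & y)) = max(0.5, 0.5) = 0.5
  ~y: Gödel ¬ of 0.5 = 0 (operand ≠ 0)
  (~y -> y): 0 ≤ 0.5, so result = 1
  ~(~y -> y): Gödel ¬ of 1 = 0 (operand ≠ 0)
  ((y | (y & y)) | ~(~y -> y)) = max(0.5, 0) = 0.5
  (((y | (y & y)) | ~(~y -> y)) & y) = min(0.5, 0.5) = 0.5
  (x | (((y | (y & y)) | ~(~y -> y)) & y)) = max(0.8, 0.5) = 0.8
  Gödel value = 0.8
Łukasiewicz evaluation:
  (y & y) = min(0.5, 0.5) = 0.5
  (y | (y & y)) = max(0.5, 0.5) = 0.5
  ~y: Łukasiewicz ¬ gives 1 − 0.5 = 0.5
  (~y -> y): min(1, 1 − 0.5 + 0.5) = 1
  ~(~y -> y): Łukasiewicz ¬ gives 1 − 1 = 0
  ((y | (y & y)) | ~(~y -> y)) = max(0.5, 0) = 0.5
  (((y | (y & y)) | ~(~y -> y)) & y) = min(0.5, 0.5) = 0.5
  (x | (((y | (y & y)) | ~(~y -> y)) & y)) = max(0.8, 0.5) = 0.8
  Łukasiewicz value = 0.8
Difference: 0.8 − 0.8 = 0.00

0.00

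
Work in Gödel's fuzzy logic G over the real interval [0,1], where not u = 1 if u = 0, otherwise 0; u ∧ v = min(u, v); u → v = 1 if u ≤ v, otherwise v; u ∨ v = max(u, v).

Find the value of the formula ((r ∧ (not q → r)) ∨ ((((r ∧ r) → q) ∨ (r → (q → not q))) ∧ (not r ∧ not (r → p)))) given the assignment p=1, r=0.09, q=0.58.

0.09

not q: Gödel ¬ of 0.58 = 0 (operand ≠ 0)
(not q → r): 0 ≤ 0.09, so result = 1
(r ∧ (not q → r)) = min(0.09, 1) = 0.09
(r ∧ r) = min(0.09, 0.09) = 0.09
((r ∧ r) → q): 0.09 ≤ 0.58, so result = 1
not q: Gödel ¬ of 0.58 = 0 (operand ≠ 0)
(q → not q): 0.58 > 0, so result = 0
(r → (q → not q)): 0.09 > 0, so result = 0
(((r ∧ r) → q) ∨ (r → (q → not q))) = max(1, 0) = 1
not r: Gödel ¬ of 0.09 = 0 (operand ≠ 0)
(r → p): 0.09 ≤ 1, so result = 1
not (r → p): Gödel ¬ of 1 = 0 (operand ≠ 0)
(not r ∧ not (r → p)) = min(0, 0) = 0
((((r ∧ r) → q) ∨ (r → (q → not q))) ∧ (not r ∧ not (r → p))) = min(1, 0) = 0
((r ∧ (not q → r)) ∨ ((((r ∧ r) → q) ∨ (r → (q → not q))) ∧ (not r ∧ not (r → p)))) = max(0.09, 0) = 0.09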